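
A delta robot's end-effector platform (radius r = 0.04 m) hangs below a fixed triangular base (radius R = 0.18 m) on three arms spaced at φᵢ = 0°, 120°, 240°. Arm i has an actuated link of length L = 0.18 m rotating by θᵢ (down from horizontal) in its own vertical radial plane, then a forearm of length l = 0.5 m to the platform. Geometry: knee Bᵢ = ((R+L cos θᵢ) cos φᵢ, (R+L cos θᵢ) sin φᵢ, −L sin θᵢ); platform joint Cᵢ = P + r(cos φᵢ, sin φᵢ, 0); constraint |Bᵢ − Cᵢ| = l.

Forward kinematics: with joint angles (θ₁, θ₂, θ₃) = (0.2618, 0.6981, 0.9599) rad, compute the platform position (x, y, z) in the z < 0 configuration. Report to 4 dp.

(0.1146, 0.0505, -0.5024)

O1 = (0.3139·cos0.0°, 0.3139·sin0.0°, -0.0466) = (0.3139, 0.0000, -0.0466)
arm 2 at φ=120.0°: ρ2 = 0.2779;  O2 = (-0.1389, 0.2407, -0.1157)
arm 3 at φ=240.0°: ρ3 = 0.2432;  O3 = (-0.1216, -0.2107, -0.1474)
eliminate P² terms by subtracting sphere 1 from 2 and 3
[-0.9056 0.4813 -0.1382]·P = -0.0101;  [-0.8710 -0.4213 -0.2017]·P = -0.0198
Cramer: x(z) = 0.0172-0.1940z;  y(z) = 0.0114-0.0778z
quadratic in z: (1.0437)z²+(0.2065)z+(-0.1597)=0, √Δ=0.8422 → z ∈ {-0.5024, 0.3045}; z = -0.5024 (taking z<0)
x = 0.1146, y = 0.0505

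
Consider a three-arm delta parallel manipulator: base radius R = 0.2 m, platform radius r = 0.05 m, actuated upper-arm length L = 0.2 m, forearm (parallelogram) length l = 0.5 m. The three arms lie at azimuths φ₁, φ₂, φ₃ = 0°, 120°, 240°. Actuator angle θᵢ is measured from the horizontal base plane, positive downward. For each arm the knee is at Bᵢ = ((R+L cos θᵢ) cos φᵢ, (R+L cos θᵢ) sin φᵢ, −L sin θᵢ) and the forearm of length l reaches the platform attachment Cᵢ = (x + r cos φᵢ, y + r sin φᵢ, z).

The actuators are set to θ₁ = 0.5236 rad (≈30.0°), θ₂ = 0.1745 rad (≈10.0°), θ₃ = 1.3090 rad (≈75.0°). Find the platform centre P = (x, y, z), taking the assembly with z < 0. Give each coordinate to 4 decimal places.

(0.0589, 0.2110, -0.4683)

φ1=0.0°: virtual centre (0.3232, 0.0000, -0.1000), radius l
arm 2 at φ=120.0°: e+L cos θ2 = 0.3470;  S2 = (-0.1735, 0.3005, -0.0347)
φ3=240.0°: virtual centre (-0.1009, -0.1747, -0.1932), radius l
|S₂|²−|S₁|² = 0.0071;  |S₃|²−|S₁|² = -0.0364
linear system: -0.9934x+0.6010y = 0.0071−0.1306z; -0.8482x+-0.3495y = -0.0364−-0.1864z
det = 0.8569;  x = 0.0226+-0.0775z,  y = 0.0493+-0.3453z
quadratic in z: (1.1252)z²+(0.2125)z+(-0.1472)=0, √Δ=0.8413 → z ∈ {-0.4683, 0.2794}; z = -0.4683 (taking z<0)
x = 0.0589, y = 0.2110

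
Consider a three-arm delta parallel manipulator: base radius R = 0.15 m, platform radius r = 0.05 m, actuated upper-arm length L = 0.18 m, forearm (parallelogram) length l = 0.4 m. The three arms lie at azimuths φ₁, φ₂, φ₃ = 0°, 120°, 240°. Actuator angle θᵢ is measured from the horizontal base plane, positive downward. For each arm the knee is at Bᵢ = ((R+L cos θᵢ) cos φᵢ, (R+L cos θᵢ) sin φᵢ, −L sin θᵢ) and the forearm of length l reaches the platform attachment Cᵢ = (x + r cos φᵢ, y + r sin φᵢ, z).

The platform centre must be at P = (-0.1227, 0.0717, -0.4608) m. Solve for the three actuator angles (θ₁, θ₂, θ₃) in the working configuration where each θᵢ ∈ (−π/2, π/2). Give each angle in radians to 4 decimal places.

arm 1 (φ=0.0°): x'=-0.1227, y'=0.0717
  e−x'=0.2227;  (l²−L²−(e−x')²−y'²−z²)/2L = -0.3874
  θ1 = atan2(B,A) + arccos(C/0.5118) = 1.3089
rotate P by −φ2: (0.1234, 0.0704, -0.4608)
  e−x'=-0.0234;  (l²−L²−(e−x')²−y'²−z²)/2L = -0.2507
  γ=atan2(-0.4608,-0.0234)=-1.6216;  ψ=arccos(-0.5433)=2.1452;  θ2=γ+ψ≈0.5235
rotate P by −φ3: (-0.0007, -0.1421, -0.4608)
  e−x'=0.1007;  (l²−L²−(e−x')²−y'²−z²)/2L = -0.3197
  √(A²+B²)=0.4717;  θ3 = -1.3556+2.3155 ≈ 0.9599

θ₁ = 1.3089, θ₂ = 0.5235, θ₃ = 0.9599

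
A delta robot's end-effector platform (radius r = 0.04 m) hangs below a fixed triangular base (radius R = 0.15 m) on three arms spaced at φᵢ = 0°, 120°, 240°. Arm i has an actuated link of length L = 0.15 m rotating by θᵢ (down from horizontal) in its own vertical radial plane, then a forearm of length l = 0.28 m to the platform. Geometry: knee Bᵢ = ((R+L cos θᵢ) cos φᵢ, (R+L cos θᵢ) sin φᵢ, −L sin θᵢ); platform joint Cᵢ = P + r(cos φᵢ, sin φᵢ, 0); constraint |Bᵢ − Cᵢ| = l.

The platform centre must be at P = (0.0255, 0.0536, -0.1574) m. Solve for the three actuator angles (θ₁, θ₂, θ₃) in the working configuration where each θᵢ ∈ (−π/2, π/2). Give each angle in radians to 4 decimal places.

rotate P by −φ1: (0.0255, 0.0536, -0.1574)
  A=0.0845, B=-0.1574, C=(l²−L²−A²−y'²−z²)/(2L)=0.0704
  θ1 = atan2(B,A) + arccos(C/0.1786) = 0.0878
rotate P by −φ2: (0.0337, -0.0489, -0.1574)
  A cos θ + B sin θ = C:  0.0763·cos θ + -0.1574·sin θ = 0.0764
  γ=atan2(-0.1574,0.0763)=-1.1193;  ψ=arccos(0.4365)=1.1191;  θ2=γ+ψ≈-0.0002
rotate P by −φ3: (-0.0592, -0.0047, -0.1574)
  e−x'=0.1692;  (l²−L²−(e−x')²−y'²−z²)/2L = 0.0083
  √(A²+B²)=0.2311;  θ3 = -0.7494+1.5349 ≈ 0.7856

θ₁ = 0.0878, θ₂ = -0.0002, θ₃ = 0.7856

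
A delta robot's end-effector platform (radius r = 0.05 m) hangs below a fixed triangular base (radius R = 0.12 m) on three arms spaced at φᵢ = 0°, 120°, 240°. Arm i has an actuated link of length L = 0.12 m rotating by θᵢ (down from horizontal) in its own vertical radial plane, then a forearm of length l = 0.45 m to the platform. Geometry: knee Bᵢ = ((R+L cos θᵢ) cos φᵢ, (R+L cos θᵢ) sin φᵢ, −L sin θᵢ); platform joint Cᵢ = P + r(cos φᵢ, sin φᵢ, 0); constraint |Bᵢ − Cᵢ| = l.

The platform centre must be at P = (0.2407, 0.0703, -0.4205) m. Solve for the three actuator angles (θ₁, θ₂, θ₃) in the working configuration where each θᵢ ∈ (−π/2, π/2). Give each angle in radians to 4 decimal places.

θ₁ = -0.1747, θ₂ = 0.9597, θ₃ = 1.3089

φ1=0.0° → target in arm frame (0.2407, 0.0703)
  e−x'=-0.1707;  (l²−L²−(e−x')²−y'²−z²)/2L = -0.0950
  γ=atan2(-0.4205,-0.1707)=-1.9564;  ψ=arccos(-0.2093)=1.7817;  θ1=γ+ψ≈-0.1747
arm 2 (φ=120.0°): x'=-0.0595, y'=-0.2436
  A cos θ + B sin θ = C:  0.1295·cos θ + -0.4205·sin θ = -0.2701
  γ=atan2(-0.4205,0.1295)=-1.2721;  ψ=arccos(-0.6139)=2.2318;  θ2=γ+ψ≈0.9597
rotate P by −φ3: (-0.1812, 0.1733, -0.4205)
  e−x'=0.2512;  (l²−L²−(e−x')²−y'²−z²)/2L = -0.3411
  γ=atan2(-0.4205,0.2512)=-1.0322;  ψ=arccos(-0.6964)=2.3412;  θ3=γ+ψ≈1.3089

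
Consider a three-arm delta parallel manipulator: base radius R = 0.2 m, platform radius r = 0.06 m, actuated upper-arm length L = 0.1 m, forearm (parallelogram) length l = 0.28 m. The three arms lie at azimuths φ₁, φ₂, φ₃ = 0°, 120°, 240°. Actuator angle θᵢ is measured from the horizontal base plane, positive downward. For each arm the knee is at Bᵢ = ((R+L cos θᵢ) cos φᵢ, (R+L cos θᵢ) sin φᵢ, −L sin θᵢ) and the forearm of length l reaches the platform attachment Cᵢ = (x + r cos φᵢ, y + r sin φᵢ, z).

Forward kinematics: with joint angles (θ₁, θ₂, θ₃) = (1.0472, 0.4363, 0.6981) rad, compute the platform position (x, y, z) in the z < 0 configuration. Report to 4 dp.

φ1=0.0°: virtual centre (0.1900, 0.0000, -0.0866), radius l
O2 = (0.2306·cos120.0°, 0.2306·sin120.0°, -0.0423) = (-0.1153, 0.1997, -0.0423)
φ3=240.0°: virtual centre (-0.1083, -0.1876, -0.0643), radius l
|O₂|²−|O₁|² = 0.0114;  |O₃|²−|O₁|² = 0.0074
linear system: -0.6106x+0.3995y = 0.0114−0.0887z; -0.5966x+-0.3752y = 0.0074−0.0447z
det = 0.4674;  x = -0.0155+0.1093z,  y = 0.0048+-0.0549z
quadratic in z: (1.0150)z²+(0.1277)z+(-0.0286)=0, √Δ=0.3642 → z ∈ {-0.2423, 0.1165}; z = -0.2423 (taking z<0)
x = -0.0420, y = 0.0181

(-0.0420, 0.0181, -0.2423)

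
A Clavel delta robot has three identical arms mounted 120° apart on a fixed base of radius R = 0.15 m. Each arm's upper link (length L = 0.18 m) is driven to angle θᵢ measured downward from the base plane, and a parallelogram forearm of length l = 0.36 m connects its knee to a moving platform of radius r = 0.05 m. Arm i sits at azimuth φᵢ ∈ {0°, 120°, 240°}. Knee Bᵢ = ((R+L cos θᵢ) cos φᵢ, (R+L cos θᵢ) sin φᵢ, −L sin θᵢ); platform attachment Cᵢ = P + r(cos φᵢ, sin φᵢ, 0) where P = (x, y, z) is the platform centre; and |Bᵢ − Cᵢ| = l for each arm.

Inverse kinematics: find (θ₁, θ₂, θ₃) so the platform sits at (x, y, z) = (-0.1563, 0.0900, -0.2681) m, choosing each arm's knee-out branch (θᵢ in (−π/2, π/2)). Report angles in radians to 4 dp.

θ₁ = 1.1344, θ₂ = -0.3488, θ₃ = 0.5238

arm 1 (φ=0.0°): x'=-0.1563, y'=0.0900
  A=0.2563, B=-0.2681, C=(l²−L²−A²−y'²−z²)/(2L)=-0.1346
  θ1 = atan2(B,A) + arccos(C/0.3709) = 1.1344
φ2=120.0° → target in arm frame (0.1561, 0.0904)
  e−x'=-0.0561;  (l²−L²−(e−x')²−y'²−z²)/2L = 0.0389
  √(A²+B²)=0.2739;  θ2 = -1.7770+1.4282 ≈ -0.3488
rotate P by −φ3: (0.0002, -0.1804, -0.2681)
  A=0.0998, B=-0.2681, C=(l²−L²−A²−y'²−z²)/(2L)=-0.0477
  θ3 = atan2(B,A) + arccos(C/0.2861) = 0.5238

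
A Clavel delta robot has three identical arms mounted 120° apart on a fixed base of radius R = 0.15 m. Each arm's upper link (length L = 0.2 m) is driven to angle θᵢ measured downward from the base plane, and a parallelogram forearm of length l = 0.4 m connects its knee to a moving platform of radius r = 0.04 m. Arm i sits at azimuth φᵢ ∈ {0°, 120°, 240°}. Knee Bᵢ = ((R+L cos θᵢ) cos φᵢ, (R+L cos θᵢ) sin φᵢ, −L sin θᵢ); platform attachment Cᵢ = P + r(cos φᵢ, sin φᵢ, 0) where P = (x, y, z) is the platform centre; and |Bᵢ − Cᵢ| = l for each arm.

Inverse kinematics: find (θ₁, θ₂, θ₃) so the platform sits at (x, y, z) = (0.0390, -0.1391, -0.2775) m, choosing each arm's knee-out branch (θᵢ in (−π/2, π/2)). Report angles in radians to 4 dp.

arm 1 (φ=0.0°): x'=0.0390, y'=-0.1391
  A cos θ + B sin θ = C:  0.0710·cos θ + -0.2775·sin θ = 0.0465
  θ1 = atan2(B,A) + arccos(C/0.2864) = 0.0874
rotate P by −φ2: (-0.1400, 0.0358, -0.2775)
  A cos θ + B sin θ = C:  0.2500·cos θ + -0.2775·sin θ = -0.0519
  √(A²+B²)=0.3735;  θ2 = -0.8376+1.7103 ≈ 0.8727
rotate P by −φ3: (0.1010, 0.1033, -0.2775)
  e−x'=0.0090;  (l²−L²−(e−x')²−y'²−z²)/2L = 0.0806
  γ=atan2(-0.2775,0.0090)=-1.5382;  ψ=arccos(0.2903)=1.2763;  θ3=γ+ψ≈-0.2619

θ₁ = 0.0874, θ₂ = 0.8727, θ₃ = -0.2619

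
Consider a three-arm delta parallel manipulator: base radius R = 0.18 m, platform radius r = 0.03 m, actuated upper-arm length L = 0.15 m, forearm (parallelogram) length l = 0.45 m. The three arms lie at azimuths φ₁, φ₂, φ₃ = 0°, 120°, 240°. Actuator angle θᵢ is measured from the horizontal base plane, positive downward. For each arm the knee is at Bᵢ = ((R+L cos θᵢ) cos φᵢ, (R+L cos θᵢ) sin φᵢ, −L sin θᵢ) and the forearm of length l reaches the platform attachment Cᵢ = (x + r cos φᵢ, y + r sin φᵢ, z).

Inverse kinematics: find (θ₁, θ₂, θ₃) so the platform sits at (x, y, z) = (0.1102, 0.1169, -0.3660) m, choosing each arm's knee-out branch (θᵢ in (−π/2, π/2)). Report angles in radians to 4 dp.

θ₁ = -0.1742, θ₂ = 0.1749, θ₃ = 1.0474

φ1=0.0° → target in arm frame (0.1102, 0.1169)
  A=0.0398, B=-0.3660, C=(l²−L²−A²−y'²−z²)/(2L)=0.1026
  √(A²+B²)=0.3682;  θ1 = -1.4625+1.2882 ≈ -0.1742
arm 2 (φ=120.0°): x'=0.0461, y'=-0.1539
  A cos θ + B sin θ = C:  0.1039·cos θ + -0.3660·sin θ = 0.0386
  θ2 = atan2(B,A) + arccos(C/0.3805) = 0.1749
arm 3 (φ=240.0°): x'=-0.1563, y'=0.0370
  A cos θ + B sin θ = C:  0.3063·cos θ + -0.3660·sin θ = -0.1639
  γ=atan2(-0.3660,0.3063)=-0.8739;  ψ=arccos(-0.3434)=1.9213;  θ3=γ+ψ≈1.0474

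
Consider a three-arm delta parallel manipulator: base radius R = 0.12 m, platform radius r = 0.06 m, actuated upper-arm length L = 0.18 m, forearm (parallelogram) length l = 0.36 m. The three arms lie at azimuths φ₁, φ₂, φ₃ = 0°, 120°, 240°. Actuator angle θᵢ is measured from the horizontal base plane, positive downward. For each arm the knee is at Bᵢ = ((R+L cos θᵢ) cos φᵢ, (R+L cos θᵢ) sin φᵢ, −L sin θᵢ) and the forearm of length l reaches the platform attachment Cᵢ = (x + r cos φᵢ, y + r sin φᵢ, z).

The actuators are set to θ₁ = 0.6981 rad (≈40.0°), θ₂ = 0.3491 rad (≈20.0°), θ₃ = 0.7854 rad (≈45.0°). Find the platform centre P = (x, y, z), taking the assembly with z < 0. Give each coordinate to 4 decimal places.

centre 1 = (0.1979·cos0.0°, 0.1979·sin0.0°, -0.1157) = (0.1979, 0.0000, -0.1157)
arm 2 at φ=120.0°: ρ2 = 0.2291;  centre 2 = (-0.1146, 0.1984, -0.0616)
arm 3 at φ=240.0°: ρ3 = 0.1873;  centre 3 = (-0.0936, -0.1622, -0.1273)
subtract pairs → two planes through P
plane₁₂: -0.6249x+0.3969y+0.1083z = 0.0038
det = 0.4341;  x = -0.0016+0.0597z,  y = 0.0069+-0.1787z
quadratic in z: (1.0355)z²+(0.2051)z+(-0.0764)=0, √Δ=0.5986 → z ∈ {-0.3881, 0.1900}; z = -0.3881 (taking z<0)
x = -0.0248, y = 0.0762

(-0.0248, 0.0762, -0.3881)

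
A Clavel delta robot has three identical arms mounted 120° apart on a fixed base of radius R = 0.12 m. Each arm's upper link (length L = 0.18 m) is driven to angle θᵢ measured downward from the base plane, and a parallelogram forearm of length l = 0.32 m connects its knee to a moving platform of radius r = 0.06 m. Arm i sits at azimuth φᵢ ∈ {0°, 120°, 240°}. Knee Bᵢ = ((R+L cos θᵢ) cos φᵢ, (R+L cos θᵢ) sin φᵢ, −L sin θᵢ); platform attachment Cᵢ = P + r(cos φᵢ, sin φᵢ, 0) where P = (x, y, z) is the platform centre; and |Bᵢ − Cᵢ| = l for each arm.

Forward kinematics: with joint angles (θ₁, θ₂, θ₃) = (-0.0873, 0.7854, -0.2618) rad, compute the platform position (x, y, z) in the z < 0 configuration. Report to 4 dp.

(0.0463, -0.1124, -0.2135)

arm 1 at φ=0.0°: ρ1 = 0.2393;  O1 = (0.2393, 0.0000, 0.0157)
arm 2 at φ=120.0°: ρ2 = 0.1873;  O2 = (-0.0936, 0.1622, -0.1273)
φ3=240.0°: virtual centre (-0.1169, -0.2025, 0.0466), radius l
subtract pairs → two planes through P
[-0.6659 0.3244 -0.2859]·P = -0.0062;  [-0.7125 -0.4051 0.0618]·P = -0.0007
det = 0.5009;  x = 0.0055+-0.1912z,  y = -0.0080+0.4889z
into |P−O₁|² = l²: 1.2756z² + 0.0502z + -0.0474 = 0;  Δ = 0.2444;  z = -0.2135 or 0.1741 → z<0 root = -0.2135
x = 0.0463, y = -0.1124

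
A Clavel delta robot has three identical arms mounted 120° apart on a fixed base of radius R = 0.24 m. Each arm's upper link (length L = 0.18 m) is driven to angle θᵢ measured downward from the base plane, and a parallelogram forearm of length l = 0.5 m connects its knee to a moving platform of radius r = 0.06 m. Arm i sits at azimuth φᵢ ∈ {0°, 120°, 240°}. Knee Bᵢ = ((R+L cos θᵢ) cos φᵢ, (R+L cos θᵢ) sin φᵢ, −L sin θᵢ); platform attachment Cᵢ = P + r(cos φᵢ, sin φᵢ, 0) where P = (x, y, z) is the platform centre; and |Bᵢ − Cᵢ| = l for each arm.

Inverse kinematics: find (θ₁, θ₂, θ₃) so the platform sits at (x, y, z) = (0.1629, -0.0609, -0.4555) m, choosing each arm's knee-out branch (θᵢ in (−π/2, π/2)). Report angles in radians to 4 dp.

φ1=0.0° → target in arm frame (0.1629, -0.0609)
  A=0.0171, B=-0.4555, C=(l²−L²−A²−y'²−z²)/(2L)=0.0170
  θ1 = atan2(B,A) + arccos(C/0.4558) = 0.0002
arm 2 (φ=120.0°): x'=-0.1342, y'=-0.1106
  A=0.3142, B=-0.4555, C=(l²−L²−A²−y'²−z²)/(2L)=-0.2801
  θ2 = atan2(B,A) + arccos(C/0.5533) = 1.1346
rotate P by −φ3: (-0.0287, 0.1715, -0.4555)
  e−x'=0.2087;  (l²−L²−(e−x')²−y'²−z²)/2L = -0.1746
  γ=atan2(-0.4555,0.2087)=-1.1411;  ψ=arccos(-0.3485)=1.9268;  θ3=γ+ψ≈0.7856

θ₁ = 0.0002, θ₂ = 1.1346, θ₃ = 0.7856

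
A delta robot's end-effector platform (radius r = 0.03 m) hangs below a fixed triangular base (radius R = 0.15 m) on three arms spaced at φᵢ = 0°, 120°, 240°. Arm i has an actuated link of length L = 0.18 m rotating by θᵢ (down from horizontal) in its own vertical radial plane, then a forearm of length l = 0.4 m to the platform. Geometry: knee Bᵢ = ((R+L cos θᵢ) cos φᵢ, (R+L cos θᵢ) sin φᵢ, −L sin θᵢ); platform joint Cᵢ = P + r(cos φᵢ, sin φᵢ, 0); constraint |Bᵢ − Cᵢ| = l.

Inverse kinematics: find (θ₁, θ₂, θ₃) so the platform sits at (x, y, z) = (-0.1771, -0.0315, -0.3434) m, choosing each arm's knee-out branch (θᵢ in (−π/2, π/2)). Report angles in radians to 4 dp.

φ1=0.0° → target in arm frame (-0.1771, -0.0315)
  A=0.2971, B=-0.3434, C=(l²−L²−A²−y'²−z²)/(2L)=-0.2211
  √(A²+B²)=0.4541;  θ1 = -0.8576+2.0793 ≈ 1.2217
rotate P by −φ2: (0.0613, 0.1691, -0.3434)
  A cos θ + B sin θ = C:  0.0587·cos θ + -0.3434·sin θ = -0.0622
  γ=atan2(-0.3434,0.0587)=-1.4014;  ψ=arccos(-0.1784)=1.7502;  θ2=γ+ψ≈0.3488
φ3=240.0° → target in arm frame (0.1158, -0.1376)
  e−x'=0.0042;  (l²−L²−(e−x')²−y'²−z²)/2L = -0.0258
  γ=atan2(-0.3434,0.0042)=-1.5587;  ψ=arccos(-0.0751)=1.6459;  θ3=γ+ψ≈0.0873

θ₁ = 1.2217, θ₂ = 0.3488, θ₃ = 0.0873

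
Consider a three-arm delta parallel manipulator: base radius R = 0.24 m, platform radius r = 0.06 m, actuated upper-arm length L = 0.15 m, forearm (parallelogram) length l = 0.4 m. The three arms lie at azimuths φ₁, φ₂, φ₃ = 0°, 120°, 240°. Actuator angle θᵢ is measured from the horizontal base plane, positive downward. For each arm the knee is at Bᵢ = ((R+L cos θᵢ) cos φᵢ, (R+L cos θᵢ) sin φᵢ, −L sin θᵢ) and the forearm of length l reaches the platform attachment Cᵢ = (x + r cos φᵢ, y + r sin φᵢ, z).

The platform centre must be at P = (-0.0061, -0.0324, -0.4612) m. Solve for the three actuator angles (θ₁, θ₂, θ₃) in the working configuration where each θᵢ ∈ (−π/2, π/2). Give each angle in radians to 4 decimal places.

θ₁ = 1.2214, θ₂ = 1.3087, θ₃ = 1.0472

arm 1 (φ=0.0°): x'=-0.0061, y'=-0.0324
  e−x'=0.1861;  (l²−L²−(e−x')²−y'²−z²)/2L = -0.3696
  θ1 = atan2(B,A) + arccos(C/0.4973) = 1.2214
arm 2 (φ=120.0°): x'=-0.0250, y'=0.0215
  A cos θ + B sin θ = C:  0.2050·cos θ + -0.4612·sin θ = -0.3923
  γ=atan2(-0.4612,0.2050)=-1.1525;  ψ=arccos(-0.7773)=2.4612;  θ2=γ+ψ≈1.3087
rotate P by −φ3: (0.0311, 0.0109, -0.4612)
  e−x'=0.1489;  (l²−L²−(e−x')²−y'²−z²)/2L = -0.3250
  θ3 = atan2(B,A) + arccos(C/0.4846) = 1.0472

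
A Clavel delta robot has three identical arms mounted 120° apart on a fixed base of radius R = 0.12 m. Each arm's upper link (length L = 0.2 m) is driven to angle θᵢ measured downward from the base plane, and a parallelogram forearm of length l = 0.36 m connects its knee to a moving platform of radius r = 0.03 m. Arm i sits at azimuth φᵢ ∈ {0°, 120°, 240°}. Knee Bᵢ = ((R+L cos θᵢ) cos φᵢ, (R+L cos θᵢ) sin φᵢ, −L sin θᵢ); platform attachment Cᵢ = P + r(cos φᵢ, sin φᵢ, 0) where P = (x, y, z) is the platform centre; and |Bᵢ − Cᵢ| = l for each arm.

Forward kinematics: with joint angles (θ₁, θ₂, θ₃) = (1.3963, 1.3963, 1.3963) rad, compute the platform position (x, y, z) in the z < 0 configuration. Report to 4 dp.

(0.0000, 0.0000, -0.5347)

φ1=0.0°: virtual centre (0.1247, 0.0000, -0.1970), radius l
φ2=120.0°: virtual centre (-0.0624, 0.1080, -0.1970), radius l
φ3=240.0°: virtual centre (-0.0624, -0.1080, -0.1970), radius l
subtract pairs → two planes through P
plane₁₂: -0.3742x+0.2160y+0.0000z = 0.0000
Cramer: x(z) = 0.0000+0.0000z;  y(z) = 0.0000+0.0000z
into |P−S₁|² = l²: 1.0000z² + 0.3939z + -0.0752 = 0;  Δ = 0.4562;  z = -0.5347 or 0.1407 → z<0 root = -0.5347
x = 0.0000, y = 0.0000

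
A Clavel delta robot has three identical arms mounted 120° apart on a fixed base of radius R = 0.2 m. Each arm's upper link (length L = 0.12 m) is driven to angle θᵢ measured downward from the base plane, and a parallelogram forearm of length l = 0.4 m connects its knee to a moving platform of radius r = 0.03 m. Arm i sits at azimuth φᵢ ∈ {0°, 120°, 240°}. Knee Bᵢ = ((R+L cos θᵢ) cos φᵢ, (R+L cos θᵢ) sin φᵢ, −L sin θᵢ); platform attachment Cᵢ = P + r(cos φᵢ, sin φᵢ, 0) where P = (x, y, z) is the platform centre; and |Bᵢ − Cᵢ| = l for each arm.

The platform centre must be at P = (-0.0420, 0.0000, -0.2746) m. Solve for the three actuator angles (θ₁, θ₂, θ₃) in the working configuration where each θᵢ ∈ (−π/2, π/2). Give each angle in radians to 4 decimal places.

θ₁ = 0.3493, θ₂ = -0.1747, θ₃ = -0.1747

rotate P by −φ1: (-0.0420, 0.0000, -0.2746)
  A=0.2120, B=-0.2746, C=(l²−L²−A²−y'²−z²)/(2L)=0.1052
  √(A²+B²)=0.3469;  θ1 = -0.9133+1.2627 ≈ 0.3493
φ2=120.0° → target in arm frame (0.0210, 0.0364)
  e−x'=0.1490;  (l²−L²−(e−x')²−y'²−z²)/2L = 0.1945
  θ2 = atan2(B,A) + arccos(C/0.3124) = -0.1747
φ3=240.0° → target in arm frame (0.0210, -0.0364)
  A=0.1490, B=-0.2746, C=(l²−L²−A²−y'²−z²)/(2L)=0.1945
  γ=atan2(-0.2746,0.1490)=-1.0736;  ψ=arccos(0.6224)=0.8989;  θ3=γ+ψ≈-0.1747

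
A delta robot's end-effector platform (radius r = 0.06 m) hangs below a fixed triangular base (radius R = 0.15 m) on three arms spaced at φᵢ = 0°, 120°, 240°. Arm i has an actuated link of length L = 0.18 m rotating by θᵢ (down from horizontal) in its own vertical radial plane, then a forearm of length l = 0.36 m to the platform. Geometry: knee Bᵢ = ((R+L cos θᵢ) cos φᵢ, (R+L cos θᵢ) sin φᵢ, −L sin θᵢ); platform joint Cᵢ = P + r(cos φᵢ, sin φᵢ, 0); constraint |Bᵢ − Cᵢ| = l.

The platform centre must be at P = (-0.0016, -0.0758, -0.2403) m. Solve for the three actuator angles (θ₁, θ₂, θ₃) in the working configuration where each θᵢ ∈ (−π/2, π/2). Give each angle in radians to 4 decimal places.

θ₁ = 0.0872, θ₂ = 0.4366, θ₃ = -0.3492

rotate P by −φ1: (-0.0016, -0.0758, -0.2403)
  A cos θ + B sin θ = C:  0.0916·cos θ + -0.2403·sin θ = 0.0703
  θ1 = atan2(B,A) + arccos(C/0.2572) = 0.0872
rotate P by −φ2: (-0.0648, 0.0393, -0.2403)
  A=0.1548, B=-0.2403, C=(l²−L²−A²−y'²−z²)/(2L)=0.0387
  √(A²+B²)=0.2859;  θ2 = -0.9984+1.4350 ≈ 0.4366
φ3=240.0° → target in arm frame (0.0664, 0.0365)
  A=0.0236, B=-0.2403, C=(l²−L²−A²−y'²−z²)/(2L)=0.1044
  √(A²+B²)=0.2415;  θ3 = -1.4731+1.1239 ≈ -0.3492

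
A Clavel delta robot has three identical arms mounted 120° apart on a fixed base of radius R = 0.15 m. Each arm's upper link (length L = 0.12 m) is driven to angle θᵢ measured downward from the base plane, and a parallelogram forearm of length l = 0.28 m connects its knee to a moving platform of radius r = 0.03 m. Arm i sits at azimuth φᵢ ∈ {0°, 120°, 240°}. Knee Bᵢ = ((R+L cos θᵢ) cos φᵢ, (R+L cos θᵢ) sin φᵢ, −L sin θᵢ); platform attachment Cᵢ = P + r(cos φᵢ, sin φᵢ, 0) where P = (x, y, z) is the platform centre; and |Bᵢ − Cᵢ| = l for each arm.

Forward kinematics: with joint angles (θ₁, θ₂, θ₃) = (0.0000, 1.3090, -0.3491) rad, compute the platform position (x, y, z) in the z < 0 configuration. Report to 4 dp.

φ1=0.0°: virtual centre (0.2400, 0.0000, 0.0000), radius l
centre 2 = (0.1511·cos120.0°, 0.1511·sin120.0°, -0.1159) = (-0.0755, 0.1308, -0.1159)
centre 3 = (0.2328·cos240.0°, 0.2328·sin240.0°, 0.0410) = (-0.1164, -0.2016, 0.0410)
|centre ₂|²−|centre ₁|² = -0.0213;  |centre ₃|²−|centre ₁|² = -0.0017
[-0.6311 0.2616 -0.2318]·P = -0.0213;  [-0.7128 -0.4032 0.0821]·P = -0.0017
Cramer: x(z) = 0.0205-0.1633z;  y(z) = -0.0320+0.4923z
quadratic in z: (1.2690)z²+(0.0401)z+(-0.0292)=0, √Δ=0.3872 → z ∈ {-0.1684, 0.1367}; z = -0.1684 (taking z<0)
x = 0.0480, y = -0.1149

(0.0480, -0.1149, -0.1684)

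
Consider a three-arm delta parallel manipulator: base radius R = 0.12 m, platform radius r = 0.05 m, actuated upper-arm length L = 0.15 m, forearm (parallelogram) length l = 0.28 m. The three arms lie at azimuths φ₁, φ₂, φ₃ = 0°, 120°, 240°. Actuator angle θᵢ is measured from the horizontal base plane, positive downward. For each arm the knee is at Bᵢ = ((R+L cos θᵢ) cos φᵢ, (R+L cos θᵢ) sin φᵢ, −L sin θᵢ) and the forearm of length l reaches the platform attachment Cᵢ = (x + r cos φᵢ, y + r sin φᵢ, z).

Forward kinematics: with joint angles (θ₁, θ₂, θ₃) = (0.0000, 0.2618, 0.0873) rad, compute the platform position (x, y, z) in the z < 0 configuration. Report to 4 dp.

(0.0158, -0.0140, -0.1910)

arm 1 at φ=0.0°: (R−r)+L cos θ1 = 0.2200;  S1 = (0.2200, 0.0000, 0.0000)
S2 = (0.2149·cos120.0°, 0.2149·sin120.0°, -0.0388) = (-0.1074, 0.1861, -0.0388)
φ3=240.0°: virtual centre (-0.1097, -0.1900, -0.0131), radius l
eliminate P² terms by subtracting sphere 1 from 2 and 3
plane₁₂: -0.6549x+0.3722y+-0.0776z = -0.0007
Cramer: x(z) = 0.0006-0.0794z;  y(z) = -0.0008+0.0689z
into |P−S₁|² = l²: 1.0111z² + 0.0347z + -0.0303 = 0;  Δ = 0.1236;  z = -0.1910 or 0.1567 → z<0 root = -0.1910
x = 0.0158, y = -0.0140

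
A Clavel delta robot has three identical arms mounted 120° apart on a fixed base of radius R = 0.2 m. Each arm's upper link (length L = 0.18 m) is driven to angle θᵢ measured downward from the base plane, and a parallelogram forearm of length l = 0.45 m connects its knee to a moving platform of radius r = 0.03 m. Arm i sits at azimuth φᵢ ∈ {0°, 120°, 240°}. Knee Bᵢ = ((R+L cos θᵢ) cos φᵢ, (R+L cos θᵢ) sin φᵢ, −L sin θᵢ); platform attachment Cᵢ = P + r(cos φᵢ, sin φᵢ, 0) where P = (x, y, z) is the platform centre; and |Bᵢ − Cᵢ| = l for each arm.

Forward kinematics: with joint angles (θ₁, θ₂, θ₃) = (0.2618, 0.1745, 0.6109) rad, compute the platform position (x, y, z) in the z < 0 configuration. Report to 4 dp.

(0.0195, 0.0536, -0.3539)

O1 = (0.3439·cos0.0°, 0.3439·sin0.0°, -0.0466) = (0.3439, 0.0000, -0.0466)
φ2=120.0°: virtual centre (-0.1736, 0.3007, -0.0313), radius l
arm 3 at φ=240.0°: ρ3 = 0.3174;  O3 = (-0.1587, -0.2749, -0.1032)
eliminate P² terms by subtracting sphere 1 from 2 and 3
[-1.0350 0.6015 0.0307]·P = 0.0012;  [-1.0052 -0.5498 -0.1133]·P = -0.0090
det = 1.1737;  x = 0.0041+-0.0437z,  y = 0.0089+-0.1262z
quadratic in z: (1.0178)z²+(0.1206)z+(-0.0848)=0, √Δ=0.5998 → z ∈ {-0.3539, 0.2354}; z = -0.3539 (taking z<0)
x = 0.0195, y = 0.0536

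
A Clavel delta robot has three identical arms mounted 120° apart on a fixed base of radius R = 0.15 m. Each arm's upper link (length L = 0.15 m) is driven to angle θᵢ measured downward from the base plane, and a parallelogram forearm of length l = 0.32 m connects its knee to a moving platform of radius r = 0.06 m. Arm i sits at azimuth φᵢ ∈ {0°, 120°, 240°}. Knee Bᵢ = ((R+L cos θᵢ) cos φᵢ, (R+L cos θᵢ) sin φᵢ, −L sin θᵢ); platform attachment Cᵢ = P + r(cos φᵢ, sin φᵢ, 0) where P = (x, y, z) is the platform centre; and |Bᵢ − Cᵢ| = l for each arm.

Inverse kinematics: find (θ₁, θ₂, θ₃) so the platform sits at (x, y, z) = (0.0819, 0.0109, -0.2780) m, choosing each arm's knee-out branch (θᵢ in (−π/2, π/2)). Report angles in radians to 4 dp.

θ₁ = 0.0000, θ₂ = 0.6109, θ₃ = 0.6985

arm 1 (φ=0.0°): x'=0.0819, y'=0.0109
  e−x'=0.0081;  (l²−L²−(e−x')²−y'²−z²)/2L = 0.0081
  √(A²+B²)=0.2781;  θ1 = -1.5417+1.5416 ≈ 0.0000
φ2=120.0° → target in arm frame (-0.0315, -0.0764)
  e−x'=0.1215;  (l²−L²−(e−x')²−y'²−z²)/2L = -0.0599
  θ2 = atan2(B,A) + arccos(C/0.3034) = 0.6109
φ3=240.0° → target in arm frame (-0.0504, 0.0655)
  A cos θ + B sin θ = C:  0.1404·cos θ + -0.2780·sin θ = -0.0713
  γ=atan2(-0.2780,0.1404)=-1.1032;  ψ=arccos(-0.2288)=1.8017;  θ3=γ+ψ≈0.6985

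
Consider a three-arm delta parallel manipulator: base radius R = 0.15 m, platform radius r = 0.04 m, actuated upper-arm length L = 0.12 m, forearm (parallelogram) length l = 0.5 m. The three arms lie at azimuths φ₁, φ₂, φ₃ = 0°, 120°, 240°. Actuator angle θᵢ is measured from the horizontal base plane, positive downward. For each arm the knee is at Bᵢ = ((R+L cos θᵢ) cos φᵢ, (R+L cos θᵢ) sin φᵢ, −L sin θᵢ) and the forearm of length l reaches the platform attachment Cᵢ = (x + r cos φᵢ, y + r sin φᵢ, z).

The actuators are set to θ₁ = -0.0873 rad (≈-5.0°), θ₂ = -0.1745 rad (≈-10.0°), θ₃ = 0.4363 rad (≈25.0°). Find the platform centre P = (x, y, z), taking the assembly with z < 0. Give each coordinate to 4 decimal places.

(0.0359, 0.0849, -0.4426)

φ1=0.0°: virtual centre (0.2295, 0.0000, 0.0105), radius l
φ2=120.0°: virtual centre (-0.1141, 0.1976, 0.0208), radius l
O3 = (0.2188·cos240.0°, 0.2188·sin240.0°, -0.0507) = (-0.1094, -0.1895, -0.0507)
subtract pairs → two planes through P
linear system: -0.6873x+0.3952y = -0.0003−0.0207z; -0.6778x+-0.3789y = -0.0024−-0.1223z
det = 0.5283;  x = 0.0020+-0.0766z,  y = 0.0027+-0.1858z
into |P−O₁|² = l²: 1.0404z² + 0.0130z + -0.1981 = 0;  Δ = 0.8246;  z = -0.4426 or 0.4302 → z<0 root = -0.4426
x = 0.0359, y = 0.0849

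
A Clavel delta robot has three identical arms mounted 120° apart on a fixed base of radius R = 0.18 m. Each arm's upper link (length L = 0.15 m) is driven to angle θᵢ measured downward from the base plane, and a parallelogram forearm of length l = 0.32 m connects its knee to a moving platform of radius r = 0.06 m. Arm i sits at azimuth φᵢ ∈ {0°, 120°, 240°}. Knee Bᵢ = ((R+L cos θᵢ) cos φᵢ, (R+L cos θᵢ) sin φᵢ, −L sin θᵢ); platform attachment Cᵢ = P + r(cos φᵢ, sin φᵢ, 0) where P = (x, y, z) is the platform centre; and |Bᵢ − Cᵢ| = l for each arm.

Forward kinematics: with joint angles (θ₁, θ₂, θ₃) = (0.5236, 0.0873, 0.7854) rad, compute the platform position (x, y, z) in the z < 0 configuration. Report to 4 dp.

arm 1 at φ=0.0°: ρ1 = 0.2499;  S1 = (0.2499, 0.0000, -0.0750)
S2 = (0.2694·cos120.0°, 0.2694·sin120.0°, -0.0131) = (-0.1347, 0.2333, -0.0131)
S3 = (0.2261·cos240.0°, 0.2261·sin240.0°, -0.1061) = (-0.1130, -0.1958, -0.1061)
|S₂|²−|S₁|² = 0.0047;  |S₃|²−|S₁|² = -0.0057
linear system: -0.7692x+0.4667y = 0.0047−0.1238z; -0.7259x+-0.3916y = -0.0057−-0.0621z
Cramer: x(z) = 0.0013+0.0305z;  y(z) = 0.0122-0.2152z
sphere 1 gives Az²+Bz+C=0 with A=1.0472, B=0.1296, C=-0.0348;  B²−4AC=0.1627;  roots -0.2545, 0.1307;  negative root z = -0.2545
x = -0.0064, y = 0.0669

(-0.0064, 0.0669, -0.2545)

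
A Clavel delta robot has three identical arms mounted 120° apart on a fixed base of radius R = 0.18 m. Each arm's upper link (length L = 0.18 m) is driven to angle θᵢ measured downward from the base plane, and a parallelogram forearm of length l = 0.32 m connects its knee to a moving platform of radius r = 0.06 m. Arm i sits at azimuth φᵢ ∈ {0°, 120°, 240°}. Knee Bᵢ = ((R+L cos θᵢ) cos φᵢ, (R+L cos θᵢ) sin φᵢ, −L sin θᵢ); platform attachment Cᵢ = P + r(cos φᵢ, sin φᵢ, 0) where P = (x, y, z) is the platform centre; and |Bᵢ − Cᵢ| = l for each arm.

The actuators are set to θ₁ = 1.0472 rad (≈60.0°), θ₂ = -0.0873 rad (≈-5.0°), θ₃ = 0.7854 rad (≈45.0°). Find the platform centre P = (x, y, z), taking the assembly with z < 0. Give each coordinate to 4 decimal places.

φ1=0.0°: virtual centre (0.2100, 0.0000, -0.1559), radius l
φ2=120.0°: virtual centre (-0.1497, 0.2592, 0.0157), radius l
S3 = (0.2473·cos240.0°, 0.2473·sin240.0°, -0.1273) = (-0.1236, -0.2141, -0.1273)
eliminate P² terms by subtracting sphere 1 from 2 and 3
plane₁₂: -0.7193x+0.5184y+0.3432z = 0.0214
det = 0.6540;  x = -0.0211+0.2701z,  y = 0.0120+-0.2872z
quadratic in z: (1.1554)z²+(0.1800)z+(-0.0245)=0, √Δ=0.3818 → z ∈ {-0.2431, 0.0873}; z = -0.2431 (taking z<0)
x = -0.0868, y = 0.0819

(-0.0868, 0.0819, -0.2431)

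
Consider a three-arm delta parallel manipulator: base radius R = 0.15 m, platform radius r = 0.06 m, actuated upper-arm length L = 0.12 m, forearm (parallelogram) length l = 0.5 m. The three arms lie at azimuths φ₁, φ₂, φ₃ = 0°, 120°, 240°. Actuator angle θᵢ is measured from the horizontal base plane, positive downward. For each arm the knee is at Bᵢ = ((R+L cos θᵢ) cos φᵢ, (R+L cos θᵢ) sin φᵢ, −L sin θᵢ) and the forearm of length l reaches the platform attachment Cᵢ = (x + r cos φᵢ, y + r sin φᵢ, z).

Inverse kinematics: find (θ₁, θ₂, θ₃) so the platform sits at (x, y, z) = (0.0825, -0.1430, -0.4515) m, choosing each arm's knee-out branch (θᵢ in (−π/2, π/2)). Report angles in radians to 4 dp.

arm 1 (φ=0.0°): x'=0.0825, y'=-0.1430
  A cos θ + B sin θ = C:  0.0075·cos θ + -0.4515·sin θ = 0.0468
  γ=atan2(-0.4515,0.0075)=-1.5542;  ψ=arccos(0.1037)=1.4669;  θ1=γ+ψ≈-0.0873
rotate P by −φ2: (-0.1651, 0.0001, -0.4515)
  A=0.2551, B=-0.4515, C=(l²−L²−A²−y'²−z²)/(2L)=-0.1388
  θ2 = atan2(B,A) + arccos(C/0.5186) = 0.7853
rotate P by −φ3: (0.0826, 0.1429, -0.4515)
  e−x'=0.0074;  (l²−L²−(e−x')²−y'²−z²)/2L = 0.0469
  √(A²+B²)=0.4516;  θ3 = -1.5544+1.4667 ≈ -0.0877

θ₁ = -0.0873, θ₂ = 0.7853, θ₃ = -0.0877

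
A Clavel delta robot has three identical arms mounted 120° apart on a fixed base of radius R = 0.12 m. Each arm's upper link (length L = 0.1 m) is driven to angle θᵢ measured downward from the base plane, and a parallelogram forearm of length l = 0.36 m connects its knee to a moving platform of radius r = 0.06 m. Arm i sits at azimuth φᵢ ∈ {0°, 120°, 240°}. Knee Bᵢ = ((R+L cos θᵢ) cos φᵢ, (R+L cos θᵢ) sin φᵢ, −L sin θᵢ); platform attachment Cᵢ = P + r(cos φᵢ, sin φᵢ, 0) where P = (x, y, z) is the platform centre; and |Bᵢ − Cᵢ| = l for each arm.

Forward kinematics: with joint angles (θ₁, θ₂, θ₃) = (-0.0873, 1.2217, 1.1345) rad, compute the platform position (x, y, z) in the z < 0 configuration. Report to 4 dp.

S1 = (0.1596·cos0.0°, 0.1596·sin0.0°, 0.0087) = (0.1596, 0.0000, 0.0087)
S2 = (0.0942·cos120.0°, 0.0942·sin120.0°, -0.0940) = (-0.0471, 0.0816, -0.0940)
S3 = (0.1023·cos240.0°, 0.1023·sin240.0°, -0.0906) = (-0.0511, -0.0886, -0.0906)
|S₂|²−|S₁|² = -0.0078;  |S₃|²−|S₁|² = -0.0069
[-0.4134 0.1632 -0.2054]·P = -0.0078;  [-0.4215 -0.1771 -0.1987]·P = -0.0069
Cramer: x(z) = 0.0177-0.4845z;  y(z) = -0.0033+0.0311z
into |P−S₁|² = l²: 1.2357z² + 0.1199z + -0.1094 = 0;  Δ = 0.5550;  z = -0.3499 or 0.2529 → z<0 root = -0.3499
x = 0.1872, y = -0.0141

(0.1872, -0.0141, -0.3499)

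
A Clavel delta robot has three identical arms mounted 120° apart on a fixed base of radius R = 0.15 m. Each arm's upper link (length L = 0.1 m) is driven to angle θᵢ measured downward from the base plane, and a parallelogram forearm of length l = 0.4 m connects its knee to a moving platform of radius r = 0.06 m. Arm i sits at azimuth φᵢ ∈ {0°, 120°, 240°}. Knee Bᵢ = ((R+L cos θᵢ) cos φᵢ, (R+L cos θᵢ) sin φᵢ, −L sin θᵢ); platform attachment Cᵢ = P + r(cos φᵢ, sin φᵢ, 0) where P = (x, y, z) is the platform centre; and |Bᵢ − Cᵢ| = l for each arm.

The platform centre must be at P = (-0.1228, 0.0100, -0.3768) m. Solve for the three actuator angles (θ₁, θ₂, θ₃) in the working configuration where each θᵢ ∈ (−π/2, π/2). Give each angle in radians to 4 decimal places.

rotate P by −φ1: (-0.1228, 0.0100, -0.3768)
  A cos θ + B sin θ = C:  0.2128·cos θ + -0.3768·sin θ = -0.1868
  γ=atan2(-0.3768,0.2128)=-1.0567;  ψ=arccos(-0.4317)=2.0172;  θ1=γ+ψ≈0.9605
arm 2 (φ=120.0°): x'=0.0701, y'=0.1013
  e−x'=0.0199;  (l²−L²−(e−x')²−y'²−z²)/2L = -0.0132
  θ2 = atan2(B,A) + arccos(C/0.3773) = 0.0880
arm 3 (φ=240.0°): x'=0.0527, y'=-0.1113
  A=0.0373, B=-0.3768, C=(l²−L²−A²−y'²−z²)/(2L)=-0.0288
  θ3 = atan2(B,A) + arccos(C/0.3786) = 0.1748

θ₁ = 0.9605, θ₂ = 0.0880, θ₃ = 0.1748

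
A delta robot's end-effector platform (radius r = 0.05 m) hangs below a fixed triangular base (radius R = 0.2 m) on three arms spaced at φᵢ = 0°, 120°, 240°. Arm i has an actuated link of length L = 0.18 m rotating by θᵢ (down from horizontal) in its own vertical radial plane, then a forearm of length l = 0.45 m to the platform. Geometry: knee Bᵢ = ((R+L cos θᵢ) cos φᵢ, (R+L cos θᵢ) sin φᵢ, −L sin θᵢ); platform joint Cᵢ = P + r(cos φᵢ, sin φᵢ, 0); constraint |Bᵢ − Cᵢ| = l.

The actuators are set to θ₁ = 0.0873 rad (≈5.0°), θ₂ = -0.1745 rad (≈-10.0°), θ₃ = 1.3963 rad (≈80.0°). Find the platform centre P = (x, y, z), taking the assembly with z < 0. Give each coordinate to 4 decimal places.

φ1=0.0°: virtual centre (0.3293, 0.0000, -0.0157), radius l
arm 2 at φ=120.0°: e+L cos θ2 = 0.3273;  S2 = (-0.1636, 0.2834, 0.0313)
arm 3 at φ=240.0°: e+L cos θ3 = 0.1813;  S3 = (-0.0906, -0.1570, -0.1773)
|S₂|²−|S₁|² = -0.0006;  |S₃|²−|S₁|² = -0.0444
plane₁₂: -0.9859x+0.5668y+0.0939z = -0.0006
det = 0.7856;  x = 0.0323+-0.1956z,  y = 0.0551+-0.5059z
quadratic in z: (1.2942)z²+(0.0919)z+(-0.1110)=0, √Δ=0.7636 → z ∈ {-0.3305, 0.2595}; z = -0.3305 (taking z<0)
x = 0.0970, y = 0.2223

(0.0970, 0.2223, -0.3305)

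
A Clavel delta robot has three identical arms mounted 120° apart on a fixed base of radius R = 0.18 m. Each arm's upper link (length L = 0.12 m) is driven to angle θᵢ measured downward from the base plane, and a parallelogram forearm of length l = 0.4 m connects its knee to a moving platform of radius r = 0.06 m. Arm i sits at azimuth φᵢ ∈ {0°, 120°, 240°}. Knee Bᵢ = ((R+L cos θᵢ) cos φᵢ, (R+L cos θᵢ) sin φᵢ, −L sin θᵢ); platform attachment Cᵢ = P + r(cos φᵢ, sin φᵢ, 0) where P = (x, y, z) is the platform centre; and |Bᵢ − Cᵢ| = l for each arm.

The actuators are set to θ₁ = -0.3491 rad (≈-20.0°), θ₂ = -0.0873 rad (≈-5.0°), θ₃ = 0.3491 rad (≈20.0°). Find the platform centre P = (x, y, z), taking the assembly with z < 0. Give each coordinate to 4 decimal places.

centre 1 = (0.2328·cos0.0°, 0.2328·sin0.0°, 0.0410) = (0.2328, 0.0000, 0.0410)
φ2=120.0°: virtual centre (-0.1198, 0.2075, 0.0105), radius l
centre 3 = (0.2328·cos240.0°, 0.2328·sin240.0°, -0.0410) = (-0.1164, -0.2016, -0.0410)
|centre ₂|²−|centre ₁|² = 0.0016;  |centre ₃|²−|centre ₁|² = 0.0000
[-0.7051 0.4149 -0.0612]·P = 0.0016;  [-0.6983 -0.4032 -0.1642]·P = 0.0000
det = 0.5740;  x = -0.0011+-0.1616z,  y = 0.0020+-0.1273z
into |P−centre ₁|² = l²: 1.0423z² + -0.0070z + -0.1036 = 0;  Δ = 0.4320;  z = -0.3119 or 0.3186 → z<0 root = -0.3119
x = 0.0493, y = 0.0417

(0.0493, 0.0417, -0.3119)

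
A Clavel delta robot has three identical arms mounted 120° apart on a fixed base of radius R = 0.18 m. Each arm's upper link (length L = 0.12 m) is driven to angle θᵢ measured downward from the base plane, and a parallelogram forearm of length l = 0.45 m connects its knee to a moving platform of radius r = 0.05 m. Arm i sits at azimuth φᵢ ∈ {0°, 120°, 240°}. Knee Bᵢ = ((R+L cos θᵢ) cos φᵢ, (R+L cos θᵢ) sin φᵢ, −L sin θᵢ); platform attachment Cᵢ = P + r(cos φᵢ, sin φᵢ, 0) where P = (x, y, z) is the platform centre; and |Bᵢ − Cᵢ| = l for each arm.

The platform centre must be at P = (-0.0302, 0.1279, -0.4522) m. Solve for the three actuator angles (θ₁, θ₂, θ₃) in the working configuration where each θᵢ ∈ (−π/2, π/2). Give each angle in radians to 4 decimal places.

φ1=0.0° → target in arm frame (-0.0302, 0.1279)
  e−x'=0.1602;  (l²−L²−(e−x')²−y'²−z²)/2L = -0.2434
  θ1 = atan2(B,A) + arccos(C/0.4797) = 0.8725
rotate P by −φ2: (0.1259, -0.0378, -0.4522)
  A=0.0041, B=-0.4522, C=(l²−L²−A²−y'²−z²)/(2L)=-0.0743
  θ2 = atan2(B,A) + arccos(C/0.4522) = 0.1742
φ3=240.0° → target in arm frame (-0.0957, -0.0901)
  A=0.2257, B=-0.4522, C=(l²−L²−A²−y'²−z²)/(2L)=-0.3143
  γ=atan2(-0.4522,0.2257)=-1.1079;  ψ=arccos(-0.6219)=2.2419;  θ3=γ+ψ≈1.1340

θ₁ = 0.8725, θ₂ = 0.1742, θ₃ = 1.1340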